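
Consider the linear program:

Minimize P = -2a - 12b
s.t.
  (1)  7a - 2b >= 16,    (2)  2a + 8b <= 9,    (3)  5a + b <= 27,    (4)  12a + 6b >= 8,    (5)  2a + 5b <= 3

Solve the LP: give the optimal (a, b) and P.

Corner points and P = -2a - 12b:
  (56/33, -68/33) → P = 64/3
  (86/39, -11/39) → P = -40/39
  (77/9, -142/9) → P = 1550/9
  (132/23, -39/23) → P = 204/23

The optimum lies where 7a - 2b = 16 and 2a + 5b = 3.
Solving simultaneously gives a = 86/39, b = -11/39.

a = 86/39, b = -11/39, minimum P = -40/39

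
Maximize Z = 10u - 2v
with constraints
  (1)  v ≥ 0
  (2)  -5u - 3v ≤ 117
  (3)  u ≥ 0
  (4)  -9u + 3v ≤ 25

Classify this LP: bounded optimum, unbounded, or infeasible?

unbounded

From the feasible point (0, 0), moving in the direction (3, 9) keeps every constraint satisfied while Z increases without bound.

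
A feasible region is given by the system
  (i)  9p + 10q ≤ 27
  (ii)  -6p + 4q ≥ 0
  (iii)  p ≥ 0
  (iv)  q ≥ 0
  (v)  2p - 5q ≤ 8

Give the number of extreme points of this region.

The feasible vertices (each the meet of two boundaries and inside every other half-plane) are:
  (9/8, 27/16)
  (0, 27/10)
  (0, 0)

3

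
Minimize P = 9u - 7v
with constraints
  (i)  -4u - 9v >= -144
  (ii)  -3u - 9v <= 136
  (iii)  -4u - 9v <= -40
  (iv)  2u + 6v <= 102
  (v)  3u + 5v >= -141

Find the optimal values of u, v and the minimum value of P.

Corner points and P = 9u - 7v:
  (280, -976/9) → P = 29512/9
  (-9, 20) → P = -221
  (176, -664/9) → P = 18904/9
  (-113, 164/3) → P = -4199/3

The binding constraints are -4u - 9v = -40 and 2u + 6v = 102.
Solving simultaneously gives u = -113, v = 164/3.

u = -113, v = 164/3, minimum P = -4199/3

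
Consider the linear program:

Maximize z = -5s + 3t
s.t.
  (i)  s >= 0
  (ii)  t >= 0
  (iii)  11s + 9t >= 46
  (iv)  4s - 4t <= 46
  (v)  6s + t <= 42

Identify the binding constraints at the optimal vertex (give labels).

Feasible corners and z = -5s + 3t:
  (0, 46/9) → z = 46/3
  (0, 42) → z = 126
  (46/11, 0) → z = -230/11
  (7, 0) → z = -35

The maximum is at (0, 42). Substituting into each constraint, equality holds for (i) and (v); the remaining constraints have slack.

(i) and (v)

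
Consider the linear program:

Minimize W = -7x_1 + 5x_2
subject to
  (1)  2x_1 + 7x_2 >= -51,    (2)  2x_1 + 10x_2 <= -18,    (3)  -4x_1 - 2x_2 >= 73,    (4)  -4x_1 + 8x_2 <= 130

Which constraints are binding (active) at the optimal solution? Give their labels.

Vertices and W = -7x_1 + 5x_2:
  (-409/24, -29/12) → W = 2573/24
  (-659/22, 14/11) → W = 4753/22
  (-347/18, 37/18) → W = 1307/9
  (-361/14, 47/14) → W = 1381/7

The minimum is at (-409/24, -29/12). Substituting into each constraint, equality holds for (1) and (3); the remaining constraints have slack.

(1) and (3)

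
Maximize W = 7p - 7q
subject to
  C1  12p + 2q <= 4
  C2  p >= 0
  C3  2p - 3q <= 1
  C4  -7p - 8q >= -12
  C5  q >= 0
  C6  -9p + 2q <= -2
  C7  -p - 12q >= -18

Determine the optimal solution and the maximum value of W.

Corner points and W = 7p - 7q:
  (1/3, 0) → W = 7/3
  (2/7, 2/7) → W = 0
  (2/9, 0) → W = 14/9

At the optimal vertex, 12p + 2q = 4 and q = 0.
Solving simultaneously gives p = 1/3, q = 0.

p = 1/3, q = 0, maximum W = 7/3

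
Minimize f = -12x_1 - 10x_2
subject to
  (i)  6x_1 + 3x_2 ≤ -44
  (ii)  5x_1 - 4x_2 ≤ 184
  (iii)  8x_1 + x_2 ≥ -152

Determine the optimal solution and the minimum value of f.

Corner points and f = -12x_1 - 10x_2:
  (376/39, -1324/39) → f = 8728/39
  (-206/9, 280/9) → f = -328/9
  (-424/37, -2232/37) → f = 27408/37

The binding constraints are 6x_1 + 3x_2 = -44 and 8x_1 + x_2 = -152.
Solving simultaneously gives x_1 = -206/9, x_2 = 280/9.

x_1 = -206/9, x_2 = 280/9, minimum f = -328/9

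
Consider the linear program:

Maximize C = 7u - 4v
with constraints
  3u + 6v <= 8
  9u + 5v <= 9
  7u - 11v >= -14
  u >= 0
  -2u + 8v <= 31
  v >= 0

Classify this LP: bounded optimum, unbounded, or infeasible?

bounded optimum

Extreme points and C = 7u - 4v:
  (14/39, 15/13) → C = -82/39
  (4/75, 98/75) → C = -364/75
  (1, 0) → C = 7
  (0, 14/11) → C = -56/11
  (0, 0) → C = 0
The feasible region has finitely many vertices and no improving ray; the maximum is 7 at (1, 0).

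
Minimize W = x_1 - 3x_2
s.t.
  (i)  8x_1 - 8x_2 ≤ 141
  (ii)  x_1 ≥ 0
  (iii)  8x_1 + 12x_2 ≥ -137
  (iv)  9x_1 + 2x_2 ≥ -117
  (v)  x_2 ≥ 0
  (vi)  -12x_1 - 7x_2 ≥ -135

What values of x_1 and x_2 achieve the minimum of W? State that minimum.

x_1 = 0, x_2 = 135/7, minimum W = -405/7

Extreme points and W = x_1 - 3x_2:
  (0, 0) → W = 0
  (0, 135/7) → W = -405/7
  (45/4, 0) → W = 45/4

The optimum lies where x_1 = 0 and -12x_1 - 7x_2 = -135.
Solving simultaneously gives x_1 = 0, x_2 = 135/7.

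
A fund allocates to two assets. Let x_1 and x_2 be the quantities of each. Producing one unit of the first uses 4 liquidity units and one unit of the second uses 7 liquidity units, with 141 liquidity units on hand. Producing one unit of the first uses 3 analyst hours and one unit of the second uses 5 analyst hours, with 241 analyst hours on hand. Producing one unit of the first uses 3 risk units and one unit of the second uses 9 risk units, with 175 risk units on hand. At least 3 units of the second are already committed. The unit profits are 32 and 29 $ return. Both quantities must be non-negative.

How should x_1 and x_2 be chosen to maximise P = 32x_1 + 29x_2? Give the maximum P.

x_1 = 30, x_2 = 3, maximum P = 1047

Feasible corners and P = 32x_1 + 29x_2:
  (0, 175/9) → P = 5075/9
  (0, 3) → P = 87
  (44/15, 277/15) → P = 3147/5
  (30, 3) → P = 1047

The optimum lies where 4x_1 + 7x_2 = 141 and x_2 = 3.
Solving simultaneously gives x_1 = 30, x_2 = 3.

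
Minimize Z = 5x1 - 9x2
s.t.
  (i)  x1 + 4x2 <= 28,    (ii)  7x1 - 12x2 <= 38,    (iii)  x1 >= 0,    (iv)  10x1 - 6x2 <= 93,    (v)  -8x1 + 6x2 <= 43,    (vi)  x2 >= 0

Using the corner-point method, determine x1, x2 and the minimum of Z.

x1 = 0, x2 = 7, minimum Z = -63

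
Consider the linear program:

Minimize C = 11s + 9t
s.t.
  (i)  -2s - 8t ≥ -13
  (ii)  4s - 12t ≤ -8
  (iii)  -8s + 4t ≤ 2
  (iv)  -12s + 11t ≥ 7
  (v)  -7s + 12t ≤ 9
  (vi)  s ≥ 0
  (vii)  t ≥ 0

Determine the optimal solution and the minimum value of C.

Corner points and C = 11s + 9t:
  (3/20, 4/5) → C = 177/20
  (3/17, 29/34) → C = 327/34
  (15/67, 59/67) → C = 696/67

The binding constraints are -8s + 4t = 2 and -12s + 11t = 7.
Solving simultaneously gives s = 3/20, t = 4/5.

s = 3/20, t = 4/5, minimum C = 177/20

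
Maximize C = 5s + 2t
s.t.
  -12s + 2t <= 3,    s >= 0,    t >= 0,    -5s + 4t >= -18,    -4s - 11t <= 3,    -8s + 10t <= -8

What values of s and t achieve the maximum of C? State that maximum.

s = 74/9, t = 52/9, maximum C = 158/3

Feasible corners and C = 5s + 2t:
  (18/5, 0) → C = 18
  (1, 0) → C = 5
  (74/9, 52/9) → C = 158/3

The optimum lies where -5s + 4t = -18 and -8s + 10t = -8.
Solving simultaneously gives s = 74/9, t = 52/9.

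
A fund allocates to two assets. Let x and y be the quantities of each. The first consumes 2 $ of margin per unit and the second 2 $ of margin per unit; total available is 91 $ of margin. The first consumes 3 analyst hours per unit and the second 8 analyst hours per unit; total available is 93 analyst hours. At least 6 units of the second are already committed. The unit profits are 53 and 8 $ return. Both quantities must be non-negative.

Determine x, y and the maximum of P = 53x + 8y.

x = 15, y = 6, maximum P = 843

Vertices and P = 53x + 8y:
  (0, 93/8) → P = 93
  (0, 6) → P = 48
  (15, 6) → P = 843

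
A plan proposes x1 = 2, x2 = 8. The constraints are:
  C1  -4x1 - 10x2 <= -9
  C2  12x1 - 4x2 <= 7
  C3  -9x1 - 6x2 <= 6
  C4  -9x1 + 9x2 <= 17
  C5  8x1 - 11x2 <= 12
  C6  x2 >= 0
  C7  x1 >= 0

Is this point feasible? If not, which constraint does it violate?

not feasible — violates C4

Constraint C4: -9x1 + 9x2 = 54, which is not ≤ 17. All other constraints are satisfied.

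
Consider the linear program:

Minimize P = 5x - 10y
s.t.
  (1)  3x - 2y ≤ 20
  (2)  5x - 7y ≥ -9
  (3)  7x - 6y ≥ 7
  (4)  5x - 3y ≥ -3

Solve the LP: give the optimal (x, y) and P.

Feasible corners and P = 5x - 10y:
  (158/11, 127/11) → P = -480/11
  (-66, -109) → P = 760
  (103/19, 98/19) → P = -465/19
  (-13/3, -56/9) → P = 365/9

At the optimal vertex, 3x - 2y = 20 and 5x - 7y = -9.
Solving simultaneously gives x = 158/11, y = 127/11.

x = 158/11, y = 127/11, minimum P = -480/11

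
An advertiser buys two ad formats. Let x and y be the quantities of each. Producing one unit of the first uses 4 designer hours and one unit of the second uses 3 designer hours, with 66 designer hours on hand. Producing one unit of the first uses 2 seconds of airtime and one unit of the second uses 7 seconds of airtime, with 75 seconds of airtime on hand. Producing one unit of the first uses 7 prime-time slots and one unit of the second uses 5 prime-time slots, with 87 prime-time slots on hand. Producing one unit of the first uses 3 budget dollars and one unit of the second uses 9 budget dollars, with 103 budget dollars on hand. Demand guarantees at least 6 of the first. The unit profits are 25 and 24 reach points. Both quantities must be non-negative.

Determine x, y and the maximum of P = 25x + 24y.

The binding constraints are 2x + 7y = 75 and 7x + 5y = 87.
Solving simultaneously gives x = 6, y = 9.

x = 6, y = 9, maximum P = 366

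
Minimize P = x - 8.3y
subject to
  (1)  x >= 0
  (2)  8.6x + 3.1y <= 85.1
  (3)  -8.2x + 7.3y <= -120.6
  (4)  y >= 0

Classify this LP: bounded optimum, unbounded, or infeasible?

The boundaries x = 0 and 8.6x + 3.1y = 85.1 meet at (0, 851/31), but that point violates -8.2x + 7.3y ≤ -120.6. Every candidate vertex is excluded by some other constraint, so the feasible region is empty.

infeasible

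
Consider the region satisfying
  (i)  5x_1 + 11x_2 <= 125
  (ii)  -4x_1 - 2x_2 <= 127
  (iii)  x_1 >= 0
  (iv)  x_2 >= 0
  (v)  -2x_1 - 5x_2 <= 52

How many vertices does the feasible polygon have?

3

Of the 10 pairwise boundary intersections, those satisfying every inequality are:
  (0, 125/11)
  (25, 0)
  (0, 0)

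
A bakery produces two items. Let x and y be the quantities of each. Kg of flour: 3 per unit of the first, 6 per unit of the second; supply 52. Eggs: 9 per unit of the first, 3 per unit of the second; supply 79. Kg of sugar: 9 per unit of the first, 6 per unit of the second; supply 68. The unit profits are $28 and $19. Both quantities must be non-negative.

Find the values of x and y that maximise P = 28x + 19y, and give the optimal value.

Corner points and P = 28x + 19y:
  (0, 0) → P = 0
  (0, 26/3) → P = 494/3
  (68/9, 0) → P = 1904/9
  (8/3, 22/3) → P = 214

The binding constraints are 3x + 6y = 52 and 9x + 6y = 68.
Solving simultaneously gives x = 8/3, y = 22/3.

x = 8/3, y = 22/3, maximum P = 214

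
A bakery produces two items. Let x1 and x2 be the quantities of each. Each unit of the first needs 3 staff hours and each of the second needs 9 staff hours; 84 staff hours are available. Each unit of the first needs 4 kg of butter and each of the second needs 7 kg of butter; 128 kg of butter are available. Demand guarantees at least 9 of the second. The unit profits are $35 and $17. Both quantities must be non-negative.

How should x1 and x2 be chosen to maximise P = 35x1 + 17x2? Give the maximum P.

x1 = 1, x2 = 9, maximum P = 188

Vertices and P = 35x1 + 17x2:
  (0, 28/3) → P = 476/3
  (0, 9) → P = 153
  (1, 9) → P = 188

The optimum lies where 3x1 + 9x2 = 84 and x2 = 9.
Solving simultaneously gives x1 = 1, x2 = 9.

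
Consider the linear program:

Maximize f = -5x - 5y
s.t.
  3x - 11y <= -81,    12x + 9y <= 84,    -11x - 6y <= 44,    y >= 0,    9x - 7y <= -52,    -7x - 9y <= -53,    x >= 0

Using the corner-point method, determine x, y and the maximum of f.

x = 0, y = 52/7, maximum f = -260/7

The binding constraints are 9x - 7y = -52 and x = 0.
Solving simultaneously gives x = 0, y = 52/7.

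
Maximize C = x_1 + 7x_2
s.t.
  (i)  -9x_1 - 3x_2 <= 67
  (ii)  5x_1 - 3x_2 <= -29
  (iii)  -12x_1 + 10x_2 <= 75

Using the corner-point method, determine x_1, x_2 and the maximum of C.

At the optimal vertex, 5x_1 - 3x_2 = -29 and -12x_1 + 10x_2 = 75.
Solving simultaneously gives x_1 = -65/14, x_2 = 27/14.

x_1 = -65/14, x_2 = 27/14, maximum C = 62/7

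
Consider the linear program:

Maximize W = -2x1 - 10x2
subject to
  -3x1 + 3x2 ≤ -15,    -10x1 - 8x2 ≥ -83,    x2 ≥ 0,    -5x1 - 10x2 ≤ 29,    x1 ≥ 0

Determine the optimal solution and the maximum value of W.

Corner points and W = -2x1 - 10x2:
  (41/6, 11/6) → W = -32
  (5, 0) → W = -10
  (83/10, 0) → W = -83/5

The optimum lies where -3x1 + 3x2 = -15 and x2 = 0.
Solving simultaneously gives x1 = 5, x2 = 0.

x1 = 5, x2 = 0, maximum W = -10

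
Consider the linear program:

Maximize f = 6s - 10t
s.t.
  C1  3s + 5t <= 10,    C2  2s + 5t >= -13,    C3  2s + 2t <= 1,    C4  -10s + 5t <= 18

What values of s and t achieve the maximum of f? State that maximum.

Corner points and f = 6s - 10t:
  (31/6, -14/3) → f = 233/3
  (-31/12, -47/30) → f = 1/6
  (-31/30, 23/15) → f = -323/15

s = 31/6, t = -14/3, maximum f = 233/3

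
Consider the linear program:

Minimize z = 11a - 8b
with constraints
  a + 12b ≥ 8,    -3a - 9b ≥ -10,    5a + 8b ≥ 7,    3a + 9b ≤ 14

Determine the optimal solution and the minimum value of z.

a = -17/21, b = 29/21, minimum z = -419/21

The optimum lies where -3a - 9b = -10 and 5a + 8b = 7.
Solving simultaneously gives a = -17/21, b = 29/21.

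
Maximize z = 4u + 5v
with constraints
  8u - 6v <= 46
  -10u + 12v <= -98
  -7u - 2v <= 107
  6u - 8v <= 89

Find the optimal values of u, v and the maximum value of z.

Extreme points and z = 4u + 5v:
  (-1, -9) → z = -49
  (-83/14, -109/7) → z = -711/7
  (-136/13, -439/26) → z = -3283/26
  (-339/34, -1265/68) → z = -9037/68

u = -1, v = -9, maximum z = -49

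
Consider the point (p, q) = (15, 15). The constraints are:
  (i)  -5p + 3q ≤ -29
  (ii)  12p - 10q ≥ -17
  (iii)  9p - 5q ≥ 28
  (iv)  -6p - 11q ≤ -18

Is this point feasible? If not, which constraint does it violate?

(i): -30 ≤ -29 ✓
(ii): 30 ≥ -17 ✓
(iii): 60 ≥ 28 ✓
(iv): -255 ≤ -18 ✓

feasible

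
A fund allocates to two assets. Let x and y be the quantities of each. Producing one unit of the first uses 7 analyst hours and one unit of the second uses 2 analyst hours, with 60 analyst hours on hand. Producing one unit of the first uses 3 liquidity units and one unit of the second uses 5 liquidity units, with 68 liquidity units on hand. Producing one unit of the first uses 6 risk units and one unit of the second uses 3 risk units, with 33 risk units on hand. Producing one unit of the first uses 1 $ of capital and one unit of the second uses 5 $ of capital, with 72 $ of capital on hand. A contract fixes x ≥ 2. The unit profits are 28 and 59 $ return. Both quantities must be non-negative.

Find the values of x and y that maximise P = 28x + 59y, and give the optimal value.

x = 2, y = 7, maximum P = 469

Feasible corners and P = 28x + 59y:
  (11/2, 0) → P = 154
  (2, 0) → P = 56
  (2, 7) → P = 469

The optimum lies where 6x + 3y = 33 and x = 2.
Solving simultaneously gives x = 2, y = 7.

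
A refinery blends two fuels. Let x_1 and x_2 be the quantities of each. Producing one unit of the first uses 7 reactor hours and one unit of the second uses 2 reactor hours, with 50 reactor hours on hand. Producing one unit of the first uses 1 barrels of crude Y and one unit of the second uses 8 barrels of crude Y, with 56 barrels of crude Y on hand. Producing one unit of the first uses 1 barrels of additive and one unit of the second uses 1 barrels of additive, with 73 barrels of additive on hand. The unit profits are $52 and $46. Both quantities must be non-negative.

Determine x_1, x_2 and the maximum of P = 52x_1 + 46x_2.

x_1 = 16/3, x_2 = 19/3, maximum P = 1706/3

Feasible corners and P = 52x_1 + 46x_2:
  (0, 0) → P = 0
  (0, 7) → P = 322
  (50/7, 0) → P = 2600/7
  (16/3, 19/3) → P = 1706/3

The binding constraints are 7x_1 + 2x_2 = 50 and x_1 + 8x_2 = 56.
Solving simultaneously gives x_1 = 16/3, x_2 = 19/3.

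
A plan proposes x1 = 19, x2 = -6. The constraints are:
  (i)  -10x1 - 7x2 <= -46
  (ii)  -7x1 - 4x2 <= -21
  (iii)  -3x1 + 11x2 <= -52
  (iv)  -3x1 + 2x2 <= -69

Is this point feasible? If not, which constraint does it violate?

feasible

(i): -148 ≤ -46 ✓
(ii): -109 ≤ -21 ✓
(iii): -123 ≤ -52 ✓
(iv): -69 ≤ -69 ✓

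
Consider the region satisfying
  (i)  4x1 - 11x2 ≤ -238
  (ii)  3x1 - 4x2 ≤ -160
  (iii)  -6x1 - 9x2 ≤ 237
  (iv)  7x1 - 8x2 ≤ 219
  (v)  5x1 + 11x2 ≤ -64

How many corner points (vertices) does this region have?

3

Pairwise boundary intersections that survive every other constraint:
  (-796/17, 83/17)
  (-2016/53, 608/53)
  (-677/7, 267/7)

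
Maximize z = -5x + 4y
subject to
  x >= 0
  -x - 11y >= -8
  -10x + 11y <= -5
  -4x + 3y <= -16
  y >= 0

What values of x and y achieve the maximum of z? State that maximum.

x = 200/47, y = 16/47, maximum z = -936/47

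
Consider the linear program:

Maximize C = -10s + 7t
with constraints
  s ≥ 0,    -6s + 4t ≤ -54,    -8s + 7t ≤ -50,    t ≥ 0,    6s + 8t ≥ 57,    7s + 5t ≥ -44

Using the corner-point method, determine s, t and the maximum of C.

s = 89/5, t = 66/5, maximum C = -428/5

Feasible corners and C = -10s + 7t:
  (89/5, 66/5) → C = -428/5
  (55/6, 1/4) → C = -1079/12
  (19/2, 0) → C = -95
The feasible region is unbounded (it extends along (1, 0), (7, 8)), but C strictly decreases along every unbounded feasible direction, so there is no improving ray and the maximum is attained at a vertex.

At the optimal vertex, -6s + 4t = -54 and -8s + 7t = -50.
Solving simultaneously gives s = 89/5, t = 66/5.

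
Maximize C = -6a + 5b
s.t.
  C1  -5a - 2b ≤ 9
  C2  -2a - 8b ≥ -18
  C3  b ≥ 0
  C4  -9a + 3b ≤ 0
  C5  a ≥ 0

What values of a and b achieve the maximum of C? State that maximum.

Feasible corners and C = -6a + 5b:
  (9, 0) → C = -54
  (9/13, 27/13) → C = 81/13
  (0, 0) → C = 0

a = 9/13, b = 27/13, maximum C = 81/13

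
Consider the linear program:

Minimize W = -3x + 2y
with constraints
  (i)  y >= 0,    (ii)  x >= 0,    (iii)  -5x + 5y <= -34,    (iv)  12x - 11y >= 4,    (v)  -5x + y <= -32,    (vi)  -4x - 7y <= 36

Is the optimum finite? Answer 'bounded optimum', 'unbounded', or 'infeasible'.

From the feasible point (34/5, 0), moving in the direction (5, 5) keeps every constraint satisfied while W decreases without bound.

unbounded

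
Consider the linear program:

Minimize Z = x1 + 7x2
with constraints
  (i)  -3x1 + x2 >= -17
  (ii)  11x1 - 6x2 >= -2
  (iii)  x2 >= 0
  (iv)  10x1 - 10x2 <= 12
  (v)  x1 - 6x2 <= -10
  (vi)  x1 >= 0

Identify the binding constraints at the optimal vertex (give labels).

(ii) and (v)

Corner points and Z = x1 + 7x2:
  (104/7, 193/7) → Z = 1455/7
  (79/10, 67/10) → Z = 274/5
  (4/5, 9/5) → Z = 67/5
  (86/25, 56/25) → Z = 478/25

The minimum is at (4/5, 9/5). Substituting into each constraint, equality holds for (ii) and (v); the remaining constraints have slack.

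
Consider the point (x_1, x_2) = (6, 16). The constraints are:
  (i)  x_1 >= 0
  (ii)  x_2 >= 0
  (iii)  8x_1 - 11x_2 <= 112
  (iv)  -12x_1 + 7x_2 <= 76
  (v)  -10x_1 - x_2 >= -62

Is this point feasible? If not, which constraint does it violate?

not feasible — violates (v)

Constraint (v): -10x_1 - x_2 = -76, which is not ≥ -62. All other constraints are satisfied.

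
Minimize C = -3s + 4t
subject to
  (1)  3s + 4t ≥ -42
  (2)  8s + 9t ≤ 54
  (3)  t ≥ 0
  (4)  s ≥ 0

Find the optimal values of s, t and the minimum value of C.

s = 27/4, t = 0, minimum C = -81/4

Corner points and C = -3s + 4t:
  (27/4, 0) → C = -81/4
  (0, 6) → C = 24
  (0, 0) → C = 0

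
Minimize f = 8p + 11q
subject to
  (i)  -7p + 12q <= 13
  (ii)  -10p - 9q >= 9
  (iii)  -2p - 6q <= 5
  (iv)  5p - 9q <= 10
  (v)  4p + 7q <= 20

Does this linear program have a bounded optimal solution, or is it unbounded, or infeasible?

bounded optimum

Vertices and f = 8p + 11q:
  (-75/61, 67/183) → f = -1063/183
  (-23/11, -3/22) → f = -401/22
  (-3/14, -16/21) → f = -212/21
The feasible region has finitely many vertices and no improving ray; the minimum is -401/22 at (-23/11, -3/22).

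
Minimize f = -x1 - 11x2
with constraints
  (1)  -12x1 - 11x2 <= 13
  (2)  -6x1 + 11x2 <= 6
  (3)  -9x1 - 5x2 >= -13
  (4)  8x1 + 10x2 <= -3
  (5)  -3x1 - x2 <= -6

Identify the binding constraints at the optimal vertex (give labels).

Corner points and f = -x1 - 11x2:
  (16/3, -7) → f = 215/3
  (79/21, -37/7) → f = 1142/21
  (29/10, -131/50) → f = 648/25
  (63/22, -57/22) → f = 282/11

The minimum is at (63/22, -57/22). Substituting into each constraint, equality holds for (4) and (5); the remaining constraints have slack.

(4) and (5)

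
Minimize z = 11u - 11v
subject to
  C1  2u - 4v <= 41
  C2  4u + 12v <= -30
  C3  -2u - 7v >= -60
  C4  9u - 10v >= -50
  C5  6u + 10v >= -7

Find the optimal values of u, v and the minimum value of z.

u = 27/4, v = -19/4, minimum z = 253/2

Vertices and z = 11u - 11v:
  (93/10, -28/5) → z = 1639/10
  (191/22, -65/11) → z = 321/2
  (27/4, -19/4) → z = 253/2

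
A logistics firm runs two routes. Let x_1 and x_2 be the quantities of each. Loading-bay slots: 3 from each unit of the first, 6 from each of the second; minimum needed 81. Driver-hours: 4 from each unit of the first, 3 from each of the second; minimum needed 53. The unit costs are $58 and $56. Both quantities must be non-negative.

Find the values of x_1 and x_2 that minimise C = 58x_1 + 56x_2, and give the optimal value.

Extreme points and C = 58x_1 + 56x_2:
  (0, 53/3) → C = 2968/3
  (27, 0) → C = 1566
  (5, 11) → C = 906
The feasible region is unbounded (it extends along (0, 1), (1, 0)), but C strictly increases along every unbounded feasible direction, so there is no improving ray and the minimum is attained at a vertex.

x_1 = 5, x_2 = 11, minimum C = 906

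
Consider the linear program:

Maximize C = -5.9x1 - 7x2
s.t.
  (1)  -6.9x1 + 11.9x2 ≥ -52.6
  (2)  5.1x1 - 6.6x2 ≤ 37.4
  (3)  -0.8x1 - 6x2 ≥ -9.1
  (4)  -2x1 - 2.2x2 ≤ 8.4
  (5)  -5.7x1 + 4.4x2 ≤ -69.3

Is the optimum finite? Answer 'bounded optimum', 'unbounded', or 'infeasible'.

The boundaries -6.9x1 + 11.9x2 = -52.6 and 5.1x1 - 6.6x2 = 37.4 meet at (1958/303, -68/101), but that point violates -5.7x1 + 4.4x2 ≤ -69.3. Every candidate vertex is excluded by some other constraint, so the feasible region is empty.

infeasible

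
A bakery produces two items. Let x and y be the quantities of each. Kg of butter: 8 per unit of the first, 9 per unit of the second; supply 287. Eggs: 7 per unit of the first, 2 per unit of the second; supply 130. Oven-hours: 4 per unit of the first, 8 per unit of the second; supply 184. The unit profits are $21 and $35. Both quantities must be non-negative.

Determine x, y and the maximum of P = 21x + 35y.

x = 14, y = 16, maximum P = 854

Vertices and P = 21x + 35y:
  (0, 0) → P = 0
  (0, 23) → P = 805
  (130/7, 0) → P = 390
  (14, 16) → P = 854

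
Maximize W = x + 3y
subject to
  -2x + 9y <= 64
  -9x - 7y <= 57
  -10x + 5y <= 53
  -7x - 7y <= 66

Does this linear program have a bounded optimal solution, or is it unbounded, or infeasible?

unbounded

From the feasible point (-157/80, 267/40), moving in the direction (9, 2) keeps every constraint satisfied while W increases without bound.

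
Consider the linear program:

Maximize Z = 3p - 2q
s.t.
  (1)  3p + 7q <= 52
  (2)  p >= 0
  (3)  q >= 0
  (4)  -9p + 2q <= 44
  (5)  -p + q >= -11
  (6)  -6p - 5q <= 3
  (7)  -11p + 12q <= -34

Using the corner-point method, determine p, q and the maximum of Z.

p = 129/10, q = 19/10, maximum Z = 349/10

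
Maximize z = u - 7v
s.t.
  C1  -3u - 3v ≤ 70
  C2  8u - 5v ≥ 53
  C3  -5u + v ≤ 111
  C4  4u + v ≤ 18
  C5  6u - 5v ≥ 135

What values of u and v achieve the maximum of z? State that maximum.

u = 124/9, v = -334/9, maximum z = 2462/9

Vertices and z = u - 7v:
  (124/9, -334/9) → z = 2462/9
  (5/3, -25) → z = 530/3
  (225/26, -216/13) → z = 3249/26

The optimum lies where -3u - 3v = 70 and 4u + v = 18.
Solving simultaneously gives u = 124/9, v = -334/9.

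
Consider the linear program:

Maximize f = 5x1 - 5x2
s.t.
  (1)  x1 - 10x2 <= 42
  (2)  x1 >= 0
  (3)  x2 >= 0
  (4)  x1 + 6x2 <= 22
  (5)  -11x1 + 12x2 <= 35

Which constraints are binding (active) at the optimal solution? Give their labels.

(3) and (4)

Extreme points and f = 5x1 - 5x2:
  (0, 0) → f = 0
  (0, 35/12) → f = -175/12
  (22, 0) → f = 110
  (9/13, 277/78) → f = -1115/78

The maximum is at (22, 0). Substituting into each constraint, equality holds for (3) and (4); the remaining constraints have slack.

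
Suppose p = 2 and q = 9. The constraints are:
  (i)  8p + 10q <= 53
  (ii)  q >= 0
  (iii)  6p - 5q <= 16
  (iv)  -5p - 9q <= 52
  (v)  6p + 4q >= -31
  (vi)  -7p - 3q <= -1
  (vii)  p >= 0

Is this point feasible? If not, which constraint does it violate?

not feasible — violates (i)

Constraint (i): 8p + 10q = 106, which is not ≤ 53. All other constraints are satisfied.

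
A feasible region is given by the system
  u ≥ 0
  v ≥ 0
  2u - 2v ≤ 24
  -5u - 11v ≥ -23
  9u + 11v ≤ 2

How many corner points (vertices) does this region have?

Pairwise boundary intersections that survive every other constraint:
  (0, 0)
  (0, 2/11)
  (2/9, 0)

3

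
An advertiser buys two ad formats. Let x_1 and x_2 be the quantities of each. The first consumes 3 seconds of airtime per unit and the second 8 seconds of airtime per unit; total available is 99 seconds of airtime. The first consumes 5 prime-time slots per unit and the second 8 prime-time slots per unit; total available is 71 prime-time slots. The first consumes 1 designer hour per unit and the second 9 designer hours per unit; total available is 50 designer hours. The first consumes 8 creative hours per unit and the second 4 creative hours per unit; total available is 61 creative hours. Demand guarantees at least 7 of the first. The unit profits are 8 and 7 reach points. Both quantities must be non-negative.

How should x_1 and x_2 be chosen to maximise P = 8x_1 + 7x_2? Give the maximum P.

At the optimal vertex, 8x_1 + 4x_2 = 61 and x_1 = 7.
Solving simultaneously gives x_1 = 7, x_2 = 5/4.

x_1 = 7, x_2 = 5/4, maximum P = 259/4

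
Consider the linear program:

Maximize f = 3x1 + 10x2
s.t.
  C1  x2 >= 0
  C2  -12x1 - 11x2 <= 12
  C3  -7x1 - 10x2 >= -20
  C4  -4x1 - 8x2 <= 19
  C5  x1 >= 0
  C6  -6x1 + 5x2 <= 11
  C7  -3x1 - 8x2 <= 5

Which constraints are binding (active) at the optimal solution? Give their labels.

Extreme points and f = 3x1 + 10x2:
  (20/7, 0) → f = 60/7
  (0, 0) → f = 0
  (0, 2) → f = 20

The maximum is at (0, 2). Substituting into each constraint, equality holds for C3 and C5; the remaining constraints have slack.

C3 and C5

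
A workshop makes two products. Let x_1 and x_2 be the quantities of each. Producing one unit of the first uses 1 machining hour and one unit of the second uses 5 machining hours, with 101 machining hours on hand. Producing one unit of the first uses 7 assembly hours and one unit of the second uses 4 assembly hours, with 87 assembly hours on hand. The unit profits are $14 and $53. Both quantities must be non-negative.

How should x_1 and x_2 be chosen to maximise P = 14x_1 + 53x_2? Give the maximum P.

Feasible corners and P = 14x_1 + 53x_2:
  (0, 0) → P = 0
  (0, 101/5) → P = 5353/5
  (87/7, 0) → P = 174
  (1, 20) → P = 1074

x_1 = 1, x_2 = 20, maximum P = 1074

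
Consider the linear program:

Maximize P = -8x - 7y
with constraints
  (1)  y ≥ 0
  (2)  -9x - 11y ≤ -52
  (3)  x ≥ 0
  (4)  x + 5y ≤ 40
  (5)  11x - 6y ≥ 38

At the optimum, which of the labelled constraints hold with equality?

Vertices and P = -8x - 7y:
  (52/9, 0) → P = -416/9
  (40, 0) → P = -320
  (146/35, 46/35) → P = -298/7
  (430/61, 402/61) → P = -6254/61

The maximum is at (146/35, 46/35). Substituting into each constraint, equality holds for (2) and (5); the remaining constraints have slack.

(2) and (5)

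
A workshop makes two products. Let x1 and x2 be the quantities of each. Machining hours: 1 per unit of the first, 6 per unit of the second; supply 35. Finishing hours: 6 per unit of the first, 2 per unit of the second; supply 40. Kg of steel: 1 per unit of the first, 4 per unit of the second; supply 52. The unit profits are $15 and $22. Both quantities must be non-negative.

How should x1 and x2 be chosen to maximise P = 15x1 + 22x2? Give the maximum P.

x1 = 5, x2 = 5, maximum P = 185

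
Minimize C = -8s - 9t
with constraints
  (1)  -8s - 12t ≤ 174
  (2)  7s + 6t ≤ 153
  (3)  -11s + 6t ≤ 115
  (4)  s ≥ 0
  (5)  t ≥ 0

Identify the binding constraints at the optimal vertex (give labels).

Corner points and C = -8s - 9t:
  (19/9, 622/27) → C = -2018/9
  (153/7, 0) → C = -1224/7
  (0, 115/6) → C = -345/2
  (0, 0) → C = 0

The minimum is at (19/9, 622/27). Substituting into each constraint, equality holds for (2) and (3); the remaining constraints have slack.

(2) and (3)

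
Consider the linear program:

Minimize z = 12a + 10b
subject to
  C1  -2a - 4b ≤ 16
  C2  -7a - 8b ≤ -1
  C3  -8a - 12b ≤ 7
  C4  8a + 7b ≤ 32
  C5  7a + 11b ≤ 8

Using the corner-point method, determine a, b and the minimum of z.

a = -53/21, b = 7/3, minimum z = -146/21

Feasible corners and z = 12a + 10b:
  (17/5, -57/20) → z = 123/10
  (-53/21, 7/3) → z = -146/21
  (433/40, -39/5) → z = 519/10
  (296/39, -160/39) → z = 1952/39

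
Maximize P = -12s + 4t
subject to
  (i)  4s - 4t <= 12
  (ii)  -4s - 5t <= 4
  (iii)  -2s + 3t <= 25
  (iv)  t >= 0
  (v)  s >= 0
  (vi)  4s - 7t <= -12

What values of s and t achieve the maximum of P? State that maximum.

s = 0, t = 25/3, maximum P = 100/3

Corner points and P = -12s + 4t:
  (34, 31) → P = -284
  (11, 8) → P = -100
  (0, 25/3) → P = 100/3
  (0, 12/7) → P = 48/7

The binding constraints are -2s + 3t = 25 and s = 0.
Solving simultaneously gives s = 0, t = 25/3.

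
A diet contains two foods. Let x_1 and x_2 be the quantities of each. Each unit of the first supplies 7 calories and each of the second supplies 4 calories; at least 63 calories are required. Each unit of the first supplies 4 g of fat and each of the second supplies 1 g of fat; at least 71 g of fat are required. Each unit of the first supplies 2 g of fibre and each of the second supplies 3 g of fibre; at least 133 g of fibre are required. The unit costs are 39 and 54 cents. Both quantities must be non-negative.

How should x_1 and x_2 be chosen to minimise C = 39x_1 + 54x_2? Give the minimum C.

x_1 = 8, x_2 = 39, minimum C = 2418

The feasible region is unbounded (it extends along (0, 1), (1, 0)), but C strictly increases along every unbounded feasible direction, so there is no improving ray and the minimum is attained at a vertex.

The optimum lies where 4x_1 + x_2 = 71 and 2x_1 + 3x_2 = 133.
Solving simultaneously gives x_1 = 8, x_2 = 39.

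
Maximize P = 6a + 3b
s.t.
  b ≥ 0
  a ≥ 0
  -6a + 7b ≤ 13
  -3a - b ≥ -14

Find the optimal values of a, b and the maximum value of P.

Feasible corners and P = 6a + 3b:
  (0, 0) → P = 0
  (14/3, 0) → P = 28
  (0, 13/7) → P = 39/7
  (85/27, 41/9) → P = 293/9

a = 85/27, b = 41/9, maximum P = 293/9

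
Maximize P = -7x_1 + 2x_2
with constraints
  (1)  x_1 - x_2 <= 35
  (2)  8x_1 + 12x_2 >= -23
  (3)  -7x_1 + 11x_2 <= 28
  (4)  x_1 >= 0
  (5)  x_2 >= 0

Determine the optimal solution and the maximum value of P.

x_1 = 0, x_2 = 28/11, maximum P = 56/11

Extreme points and P = -7x_1 + 2x_2:
  (413/4, 273/4) → P = -2345/4
  (35, 0) → P = -245
  (0, 28/11) → P = 56/11
  (0, 0) → P = 0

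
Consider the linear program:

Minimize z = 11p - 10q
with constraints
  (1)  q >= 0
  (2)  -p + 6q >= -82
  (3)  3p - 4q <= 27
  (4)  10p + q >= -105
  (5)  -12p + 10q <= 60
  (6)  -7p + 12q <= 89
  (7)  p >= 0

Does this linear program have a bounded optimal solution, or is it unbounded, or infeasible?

Feasible corners and z = 11p - 10q:
  (9, 0) → z = 99
  (0, 0) → z = 0
  (85, 57) → z = 365
  (85/37, 324/37) → z = -2305/37
  (0, 6) → z = -60
The feasible region has finitely many vertices and no improving ray; the minimum is -2305/37 at (85/37, 324/37).

bounded optimum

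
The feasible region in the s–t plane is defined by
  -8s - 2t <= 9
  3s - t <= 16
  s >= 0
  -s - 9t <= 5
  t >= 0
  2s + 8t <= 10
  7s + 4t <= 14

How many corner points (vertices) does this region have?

4

The feasible vertices (each the meet of two boundaries and inside every other half-plane) are:
  (0, 0)
  (0, 5/4)
  (2, 0)
  (3/2, 7/8)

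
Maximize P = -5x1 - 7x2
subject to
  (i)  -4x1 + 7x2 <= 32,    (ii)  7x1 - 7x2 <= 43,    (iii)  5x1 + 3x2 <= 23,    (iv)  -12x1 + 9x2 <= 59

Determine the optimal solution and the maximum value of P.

Extreme points and P = -5x1 - 7x2:
  (65/47, 252/47) → P = -2089/47
  (-125/48, 37/12) → P = -137/16
  (145/28, -27/28) → P = -134/7
  (-800/21, -929/21) → P = 3501/7

x1 = -800/21, x2 = -929/21, maximum P = 3501/7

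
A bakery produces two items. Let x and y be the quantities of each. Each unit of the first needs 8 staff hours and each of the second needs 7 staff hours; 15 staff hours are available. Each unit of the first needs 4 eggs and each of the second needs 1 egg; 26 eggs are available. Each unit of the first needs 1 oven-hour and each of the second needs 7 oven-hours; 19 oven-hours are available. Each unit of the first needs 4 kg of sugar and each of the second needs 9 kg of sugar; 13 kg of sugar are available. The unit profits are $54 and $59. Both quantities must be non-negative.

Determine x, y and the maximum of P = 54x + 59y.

x = 1, y = 1, maximum P = 113

Vertices and P = 54x + 59y:
  (0, 0) → P = 0
  (0, 13/9) → P = 767/9
  (15/8, 0) → P = 405/4
  (1, 1) → P = 113

The optimum lies where 8x + 7y = 15 and 4x + 9y = 13.
Solving simultaneously gives x = 1, y = 1.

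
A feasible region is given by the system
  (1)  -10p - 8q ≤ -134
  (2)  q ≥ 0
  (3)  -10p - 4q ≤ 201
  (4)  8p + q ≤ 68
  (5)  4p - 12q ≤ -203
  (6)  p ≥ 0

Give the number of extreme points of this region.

3

The feasible vertices (each the meet of two boundaries and inside every other half-plane) are:
  (613/100, 474/25)
  (0, 68)
  (0, 203/12)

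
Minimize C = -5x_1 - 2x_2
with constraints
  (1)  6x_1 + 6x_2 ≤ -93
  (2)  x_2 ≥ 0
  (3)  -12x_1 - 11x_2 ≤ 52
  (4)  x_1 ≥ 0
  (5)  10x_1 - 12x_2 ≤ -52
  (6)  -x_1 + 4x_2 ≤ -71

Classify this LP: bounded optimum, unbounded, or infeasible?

The boundaries 10x_1 - 12x_2 = -52 and -x_1 + 4x_2 = -71 meet at (-265/7, -381/14), but that point violates x_2 ≥ 0. Every candidate vertex is excluded by some other constraint, so the feasible region is empty.

infeasible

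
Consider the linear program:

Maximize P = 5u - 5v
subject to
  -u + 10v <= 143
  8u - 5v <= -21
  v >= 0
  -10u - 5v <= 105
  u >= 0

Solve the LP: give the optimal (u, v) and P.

u = 0, v = 21/5, maximum P = -21

Corner points and P = 5u - 5v:
  (101/15, 1123/75) → P = -206/5
  (0, 143/10) → P = -143/2
  (0, 21/5) → P = -21

The optimum lies where 8u - 5v = -21 and u = 0.
Solving simultaneously gives u = 0, v = 21/5.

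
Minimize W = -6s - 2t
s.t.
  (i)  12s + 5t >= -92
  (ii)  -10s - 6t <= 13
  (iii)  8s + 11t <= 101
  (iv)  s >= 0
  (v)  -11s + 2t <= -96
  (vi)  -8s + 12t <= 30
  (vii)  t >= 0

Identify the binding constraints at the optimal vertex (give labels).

(iii) and (vii)

Vertices and W = -6s - 2t:
  (1258/137, 343/137) → W = -8234/137
  (101/8, 0) → W = -303/4
  (96/11, 0) → W = -576/11

The minimum is at (101/8, 0). Substituting into each constraint, equality holds for (iii) and (vii); the remaining constraints have slack.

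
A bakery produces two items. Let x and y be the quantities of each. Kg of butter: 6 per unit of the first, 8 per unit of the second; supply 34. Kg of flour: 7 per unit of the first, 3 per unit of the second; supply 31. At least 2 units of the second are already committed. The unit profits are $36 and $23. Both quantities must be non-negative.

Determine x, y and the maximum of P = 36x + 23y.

Extreme points and P = 36x + 23y:
  (0, 17/4) → P = 391/4
  (0, 2) → P = 46
  (3, 2) → P = 154

The binding constraints are 6x + 8y = 34 and y = 2.
Solving simultaneously gives x = 3, y = 2.

x = 3, y = 2, maximum P = 154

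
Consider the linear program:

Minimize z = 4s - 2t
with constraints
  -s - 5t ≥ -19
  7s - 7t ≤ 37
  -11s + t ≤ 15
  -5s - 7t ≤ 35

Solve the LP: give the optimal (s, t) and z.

Corner points and z = 4s - 2t:
  (53/7, 16/7) → z = 180/7
  (-1, 4) → z = -12
  (1/6, -215/42) → z = 229/21
  (-70/41, -155/41) → z = 30/41

At the optimal vertex, -s - 5t = -19 and -11s + t = 15.
Solving simultaneously gives s = -1, t = 4.

s = -1, t = 4, minimum z = -12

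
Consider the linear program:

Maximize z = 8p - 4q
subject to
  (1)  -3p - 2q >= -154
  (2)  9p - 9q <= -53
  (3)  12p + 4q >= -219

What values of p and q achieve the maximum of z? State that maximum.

p = 256/9, q = 103/3, maximum z = 812/9

Vertices and z = 8p - 4q:
  (256/9, 103/3) → z = 812/9
  (-527/6, 835/4) → z = -4613/3
  (-2183/144, -445/48) → z = -3031/36

The binding constraints are -3p - 2q = -154 and 9p - 9q = -53.
Solving simultaneously gives p = 256/9, q = 103/3.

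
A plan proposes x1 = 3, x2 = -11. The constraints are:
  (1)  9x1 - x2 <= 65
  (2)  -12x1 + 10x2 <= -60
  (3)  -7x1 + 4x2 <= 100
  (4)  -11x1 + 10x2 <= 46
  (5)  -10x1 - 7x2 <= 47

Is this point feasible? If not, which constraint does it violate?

(1): 38 ≤ 65 ✓
(2): -146 ≤ -60 ✓
(3): -65 ≤ 100 ✓
(4): -143 ≤ 46 ✓
(5): 47 ≤ 47 ✓

feasible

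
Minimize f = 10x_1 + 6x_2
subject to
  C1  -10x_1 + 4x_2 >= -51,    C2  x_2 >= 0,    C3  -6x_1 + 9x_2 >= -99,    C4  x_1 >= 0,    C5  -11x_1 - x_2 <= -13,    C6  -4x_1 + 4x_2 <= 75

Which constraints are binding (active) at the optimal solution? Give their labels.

C2 and C5

Vertices and f = 10x_1 + 6x_2:
  (51/10, 0) → f = 51
  (21, 159/4) → f = 897/2
  (13/11, 0) → f = 130/11
  (0, 13) → f = 78
  (0, 75/4) → f = 225/2

The minimum is at (13/11, 0). Substituting into each constraint, equality holds for C2 and C5; the remaining constraints have slack.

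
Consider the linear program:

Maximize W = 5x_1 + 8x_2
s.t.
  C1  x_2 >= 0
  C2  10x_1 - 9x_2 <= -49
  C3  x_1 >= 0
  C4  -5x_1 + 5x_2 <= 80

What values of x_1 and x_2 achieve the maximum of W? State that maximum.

The optimum lies where 10x_1 - 9x_2 = -49 and -5x_1 + 5x_2 = 80.
Solving simultaneously gives x_1 = 95, x_2 = 111.

x_1 = 95, x_2 = 111, maximum W = 1363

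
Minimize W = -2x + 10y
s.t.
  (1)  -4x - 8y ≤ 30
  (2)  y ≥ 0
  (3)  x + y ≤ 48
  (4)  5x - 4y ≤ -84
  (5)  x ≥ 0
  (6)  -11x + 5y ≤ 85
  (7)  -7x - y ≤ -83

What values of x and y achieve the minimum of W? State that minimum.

x = 248/33, y = 1003/33, minimum W = 3178/11

Feasible corners and W = -2x + 10y:
  (12, 36) → W = 336
  (155/16, 613/16) → W = 1455/4
  (248/33, 1003/33) → W = 3178/11
  (165/23, 754/23) → W = 7210/23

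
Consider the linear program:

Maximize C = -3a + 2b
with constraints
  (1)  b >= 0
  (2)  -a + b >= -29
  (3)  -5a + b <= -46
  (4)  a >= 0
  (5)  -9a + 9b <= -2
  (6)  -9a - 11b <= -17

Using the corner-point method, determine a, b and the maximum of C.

a = 103/9, b = 101/9, maximum C = -107/9

The feasible region is unbounded (it extends along (1, 1)), but C strictly decreases along every unbounded feasible direction, so there is no improving ray and the maximum is attained at a vertex.

The optimum lies where -5a + b = -46 and -9a + 9b = -2.
Solving simultaneously gives a = 103/9, b = 101/9.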